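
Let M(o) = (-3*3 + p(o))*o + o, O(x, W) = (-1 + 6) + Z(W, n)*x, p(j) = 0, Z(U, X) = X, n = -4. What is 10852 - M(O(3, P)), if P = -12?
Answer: 10796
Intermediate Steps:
O(x, W) = 5 - 4*x (O(x, W) = (-1 + 6) - 4*x = 5 - 4*x)
M(o) = -8*o (M(o) = (-3*3 + 0)*o + o = (-9 + 0)*o + o = -9*o + o = -8*o)
10852 - M(O(3, P)) = 10852 - (-8)*(5 - 4*3) = 10852 - (-8)*(5 - 12) = 10852 - (-8)*(-7) = 10852 - 1*56 = 10852 - 56 = 10796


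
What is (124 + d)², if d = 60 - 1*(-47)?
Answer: 53361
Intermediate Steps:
d = 107 (d = 60 + 47 = 107)
(124 + d)² = (124 + 107)² = 231² = 53361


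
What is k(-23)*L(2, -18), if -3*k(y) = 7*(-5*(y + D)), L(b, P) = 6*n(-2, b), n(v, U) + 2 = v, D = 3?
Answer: 5600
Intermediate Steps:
n(v, U) = -2 + v
L(b, P) = -24 (L(b, P) = 6*(-2 - 2) = 6*(-4) = -24)
k(y) = 35 + 35*y/3 (k(y) = -7*(-5*(y + 3))/3 = -7*(-5*(3 + y))/3 = -7*(-15 - 5*y)/3 = -(-105 - 35*y)/3 = 35 + 35*y/3)
k(-23)*L(2, -18) = (35 + (35/3)*(-23))*(-24) = (35 - 805/3)*(-24) = -700/3*(-24) = 5600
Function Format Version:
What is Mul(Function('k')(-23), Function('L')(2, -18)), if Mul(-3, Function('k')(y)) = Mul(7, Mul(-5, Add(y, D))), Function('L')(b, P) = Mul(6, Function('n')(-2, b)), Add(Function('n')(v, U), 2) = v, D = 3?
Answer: 5600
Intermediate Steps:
Function('n')(v, U) = Add(-2, v)
Function('L')(b, P) = -24 (Function('L')(b, P) = Mul(6, Add(-2, -2)) = Mul(6, -4) = -24)
Function('k')(y) = Add(35, Mul(Rational(35, 3), y)) (Function('k')(y) = Mul(Rational(-1, 3), Mul(7, Mul(-5, Add(y, 3)))) = Mul(Rational(-1, 3), Mul(7, Mul(-5, Add(3, y)))) = Mul(Rational(-1, 3), Mul(7, Add(-15, Mul(-5, y)))) = Mul(Rational(-1, 3), Add(-105, Mul(-35, y))) = Add(35, Mul(Rational(35, 3), y)))
Mul(Function('k')(-23), Function('L')(2, -18)) = Mul(Add(35, Mul(Rational(35, 3), -23)), -24) = Mul(Add(35, Rational(-805, 3)), -24) = Mul(Rational(-700, 3), -24) = 5600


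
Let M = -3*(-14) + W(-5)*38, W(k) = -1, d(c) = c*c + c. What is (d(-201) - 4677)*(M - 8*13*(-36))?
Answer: 133140204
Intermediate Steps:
d(c) = c + c² (d(c) = c² + c = c + c²)
M = 4 (M = -3*(-14) - 1*38 = 42 - 38 = 4)
(d(-201) - 4677)*(M - 8*13*(-36)) = (-201*(1 - 201) - 4677)*(4 - 8*13*(-36)) = (-201*(-200) - 4677)*(4 - 104*(-36)) = (40200 - 4677)*(4 + 3744) = 35523*3748 = 133140204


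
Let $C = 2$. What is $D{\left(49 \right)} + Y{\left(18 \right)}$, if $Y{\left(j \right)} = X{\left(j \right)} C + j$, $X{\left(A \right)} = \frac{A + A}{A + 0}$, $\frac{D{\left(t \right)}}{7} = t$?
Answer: $365$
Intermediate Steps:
$D{\left(t \right)} = 7 t$
$X{\left(A \right)} = 2$ ($X{\left(A \right)} = \frac{2 A}{A} = 2$)
$Y{\left(j \right)} = 4 + j$ ($Y{\left(j \right)} = 2 \cdot 2 + j = 4 + j$)
$D{\left(49 \right)} + Y{\left(18 \right)} = 7 \cdot 49 + \left(4 + 18\right) = 343 + 22 = 365$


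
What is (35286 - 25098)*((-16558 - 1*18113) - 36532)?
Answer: -725416164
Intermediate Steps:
(35286 - 25098)*((-16558 - 1*18113) - 36532) = 10188*((-16558 - 18113) - 36532) = 10188*(-34671 - 36532) = 10188*(-71203) = -725416164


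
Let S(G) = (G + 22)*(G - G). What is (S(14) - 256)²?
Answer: 65536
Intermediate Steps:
S(G) = 0 (S(G) = (22 + G)*0 = 0)
(S(14) - 256)² = (0 - 256)² = (-256)² = 65536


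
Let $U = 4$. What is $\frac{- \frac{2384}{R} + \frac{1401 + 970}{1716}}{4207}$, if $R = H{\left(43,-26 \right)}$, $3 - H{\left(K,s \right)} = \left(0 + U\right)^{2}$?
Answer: $\frac{317059}{7219212} \approx 0.043919$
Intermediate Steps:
$H{\left(K,s \right)} = -13$ ($H{\left(K,s \right)} = 3 - \left(0 + 4\right)^{2} = 3 - 4^{2} = 3 - 16 = -13$)
$R = -13$
$\frac{- \frac{2384}{R} + \frac{1401 + 970}{1716}}{4207} = \frac{- \frac{2384}{-13} + \frac{1401 + 970}{1716}}{4207} = \left(\left(-2384\right) \left(- \frac{1}{13}\right) + 2371 \cdot \frac{1}{1716}\right) \frac{1}{4207} = \left(\frac{2384}{13} + \frac{2371}{1716}\right) \frac{1}{4207} = \frac{317059}{1716} \cdot \frac{1}{4207} = \frac{317059}{7219212}$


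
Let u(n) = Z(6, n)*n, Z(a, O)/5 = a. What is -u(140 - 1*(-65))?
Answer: -6150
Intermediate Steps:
Z(a, O) = 5*a
u(n) = 30*n (u(n) = (5*6)*n = 30*n)
-u(140 - 1*(-65)) = -30*(140 - 1*(-65)) = -30*(140 + 65) = -30*205 = -1*6150 = -6150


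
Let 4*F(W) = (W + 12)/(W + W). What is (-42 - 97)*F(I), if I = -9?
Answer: 139/24 ≈ 5.7917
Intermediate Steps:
F(W) = (12 + W)/(8*W) (F(W) = ((W + 12)/(W + W))/4 = ((12 + W)/((2*W)))/4 = ((12 + W)*(1/(2*W)))/4 = ((12 + W)/(2*W))/4 = (12 + W)/(8*W))
(-42 - 97)*F(I) = (-42 - 97)*((1/8)*(12 - 9)/(-9)) = -139*(-1)*3/(8*9) = -139*(-1/24) = 139/24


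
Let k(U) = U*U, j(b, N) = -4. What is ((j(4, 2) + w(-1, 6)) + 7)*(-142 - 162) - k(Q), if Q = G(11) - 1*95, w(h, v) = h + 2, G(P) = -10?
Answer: -12241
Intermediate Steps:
w(h, v) = 2 + h
Q = -105 (Q = -10 - 1*95 = -10 - 95 = -105)
k(U) = U²
((j(4, 2) + w(-1, 6)) + 7)*(-142 - 162) - k(Q) = ((-4 + (2 - 1)) + 7)*(-142 - 162) - 1*(-105)² = ((-4 + 1) + 7)*(-304) - 1*11025 = (-3 + 7)*(-304) - 11025 = 4*(-304) - 11025 = -1216 - 11025 = -12241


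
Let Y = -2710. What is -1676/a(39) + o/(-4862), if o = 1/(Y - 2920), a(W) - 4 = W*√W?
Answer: 183509053543/1623304577180 - 65364*√39/59303 ≈ -6.7702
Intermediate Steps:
a(W) = 4 + W^(3/2) (a(W) = 4 + W*√W = 4 + W^(3/2))
o = -1/5630 (o = 1/(-2710 - 2920) = 1/(-5630) = -1/5630 ≈ -0.00017762)
-1676/a(39) + o/(-4862) = -1676/(4 + 39^(3/2)) - 1/5630/(-4862) = -1676/(4 + 39*√39) - 1/5630*(-1/4862) = -1676/(4 + 39*√39) + 1/27373060 = 1/27373060 - 1676/(4 + 39*√39)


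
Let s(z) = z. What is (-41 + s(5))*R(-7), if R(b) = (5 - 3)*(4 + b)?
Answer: 216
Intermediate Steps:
R(b) = 8 + 2*b (R(b) = 2*(4 + b) = 8 + 2*b)
(-41 + s(5))*R(-7) = (-41 + 5)*(8 + 2*(-7)) = -36*(8 - 14) = -36*(-6) = 216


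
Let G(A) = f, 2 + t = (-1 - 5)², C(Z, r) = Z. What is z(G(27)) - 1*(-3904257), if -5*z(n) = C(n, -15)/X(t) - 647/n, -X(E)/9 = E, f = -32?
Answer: 95576111857/24480 ≈ 3.9043e+6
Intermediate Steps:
t = 34 (t = -2 + (-1 - 5)² = -2 + (-6)² = -2 + 36 = 34)
G(A) = -32
X(E) = -9*E
z(n) = n/1530 + 647/(5*n) (z(n) = -(n/((-9*34)) - 647/n)/5 = -(n/(-306) - 647/n)/5 = -(n*(-1/306) - 647/n)/5 = -(-n/306 - 647/n)/5 = -(-647/n - n/306)/5 = n/1530 + 647/(5*n))
z(G(27)) - 1*(-3904257) = (1/1530)*(197982 + (-32)²)/(-32) - 1*(-3904257) = (1/1530)*(-1/32)*(197982 + 1024) + 3904257 = (1/1530)*(-1/32)*199006 + 3904257 = -99503/24480 + 3904257 = 95576111857/24480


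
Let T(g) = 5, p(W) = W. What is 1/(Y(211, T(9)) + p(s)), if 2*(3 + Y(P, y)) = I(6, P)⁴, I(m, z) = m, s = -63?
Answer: 1/582 ≈ 0.0017182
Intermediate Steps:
Y(P, y) = 645 (Y(P, y) = -3 + (½)*6⁴ = -3 + (½)*1296 = -3 + 648 = 645)
1/(Y(211, T(9)) + p(s)) = 1/(645 - 63) = 1/582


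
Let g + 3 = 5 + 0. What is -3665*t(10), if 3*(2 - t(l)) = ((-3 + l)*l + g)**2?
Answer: 6325790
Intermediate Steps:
g = 2 (g = -3 + (5 + 0) = -3 + 5 = 2)
t(l) = 2 - (2 + l*(-3 + l))**2/3 (t(l) = 2 - ((-3 + l)*l + 2)**2/3 = 2 - (l*(-3 + l) + 2)**2/3 = 2 - (2 + l*(-3 + l))**2/3)
-3665*t(10) = -3665*(2 - (2 + 10**2 - 3*10)**2/3) = -3665*(2 - (2 + 100 - 30)**2/3) = -3665*(2 - 1/3*72**2) = -3665*(2 - 1/3*5184) = -3665*(2 - 1728) = -3665*(-1726) = 6325790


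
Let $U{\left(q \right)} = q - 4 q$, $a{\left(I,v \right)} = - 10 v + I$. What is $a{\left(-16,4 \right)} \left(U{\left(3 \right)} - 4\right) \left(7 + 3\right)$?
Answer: $7280$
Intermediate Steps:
$a{\left(I,v \right)} = I - 10 v$
$U{\left(q \right)} = - 3 q$
$a{\left(-16,4 \right)} \left(U{\left(3 \right)} - 4\right) \left(7 + 3\right) = \left(-16 - 40\right) \left(\left(-3\right) 3 - 4\right) \left(7 + 3\right) = \left(-16 - 40\right) \left(-9 - 4\right) 10 = - 56 \left(\left(-13\right) 10\right) = \left(-56\right) \left(-130\right) = 7280$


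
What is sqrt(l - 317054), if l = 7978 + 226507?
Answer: I*sqrt(82569) ≈ 287.35*I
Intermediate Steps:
l = 234485
sqrt(l - 317054) = sqrt(234485 - 317054) = sqrt(-82569) = I*sqrt(82569)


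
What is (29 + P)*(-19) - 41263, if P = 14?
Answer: -42080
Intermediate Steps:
(29 + P)*(-19) - 41263 = (29 + 14)*(-19) - 41263 = 43*(-19) - 41263 = -817 - 41263 = -42080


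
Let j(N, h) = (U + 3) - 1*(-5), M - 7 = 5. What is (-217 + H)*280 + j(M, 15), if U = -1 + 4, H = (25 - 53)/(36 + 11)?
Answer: -2863043/47 ≈ -60916.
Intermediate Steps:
M = 12 (M = 7 + 5 = 12)
H = -28/47 ≈ -0.59575
U = 3
j(N, h) = 11 (j(N, h) = (3 + 3) - 1*(-5) = 6 + 5 = 11)
(-217 + H)*280 + j(M, 15) = (-217 - 28/47)*280 + 11 = -10227/47*280 + 11 = -2863560/47 + 11 = -2863043/47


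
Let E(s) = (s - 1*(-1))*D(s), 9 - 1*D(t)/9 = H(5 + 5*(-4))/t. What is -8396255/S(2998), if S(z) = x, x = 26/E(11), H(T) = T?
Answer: -51687345780/143 ≈ -3.6145e+8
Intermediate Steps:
D(t) = 81 + 135/t (D(t) = 81 - 9*(5 + 5*(-4))/t = 81 - 9*(5 - 20)/t = 81 - (-135)/t = 81 + 135/t)
E(s) = (1 + s)*(81 + 135/s) (E(s) = (s - 1*(-1))*(81 + 135/s) = (s + 1)*(81 + 135/s) = (1 + s)*(81 + 135/s))
x = 143/6156 (x = 26/(216 + 81*11 + 135/11) = 26/(216 + 891 + 135*(1/11)) = 26/(216 + 891 + 135/11) = 26/(12312/11) = 26*(11/12312) = 143/6156 ≈ 0.023229)
S(z) = 143/6156
-8396255/S(2998) = -8396255/143/6156 = -8396255*6156/143 = -51687345780/143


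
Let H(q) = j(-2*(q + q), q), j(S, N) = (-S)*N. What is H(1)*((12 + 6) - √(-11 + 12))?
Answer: 68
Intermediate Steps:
j(S, N) = -N*S
H(q) = 4*q² (H(q) = -q*(-2*(q + q)) = -q*(-4*q) = 4*q²)
H(1)*((12 + 6) - √(-11 + 12)) = (4*1²)*((12 + 6) - √(-11 + 12)) = (4*1)*(18 - √1) = 4*(18 - 1*1) = 4*(18 - 1) = 4*17 = 68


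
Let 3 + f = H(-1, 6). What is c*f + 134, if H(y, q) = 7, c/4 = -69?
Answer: -970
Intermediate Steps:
c = -276 (c = 4*(-69) = -276)
f = 4 (f = -3 + 7 = 4)
c*f + 134 = -276*4 + 134 = -1104 + 134 = -970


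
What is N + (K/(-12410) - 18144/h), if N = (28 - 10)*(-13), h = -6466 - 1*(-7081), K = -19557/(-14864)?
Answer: -1992857057901/7562951840 ≈ -263.50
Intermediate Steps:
K = 19557/14864 (K = -19557*(-1/14864) = 19557/14864 ≈ 1.3157)
h = 615 (h = -6466 + 7081 = 615)
N = -234 (N = 18*(-13) = -234)
N + (K/(-12410) - 18144/h) = -234 + ((19557/14864)/(-12410) - 18144/615) = -234 + ((19557/14864)*(-1/12410) - 18144*1/615) = -234 + (-19557/184462240 - 6048/205) = -234 - 223126327341/7562951840 = -1992857057901/7562951840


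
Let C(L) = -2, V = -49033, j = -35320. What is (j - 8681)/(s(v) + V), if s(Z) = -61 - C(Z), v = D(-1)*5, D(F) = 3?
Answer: 14667/16364 ≈ 0.89630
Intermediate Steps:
v = 15 (v = 3*5 = 15)
s(Z) = -59 (s(Z) = -61 - 1*(-2) = -61 + 2 = -59)
(j - 8681)/(s(v) + V) = (-35320 - 8681)/(-59 - 49033) = -44001/(-49092) = -44001*(-1/49092) = 14667/16364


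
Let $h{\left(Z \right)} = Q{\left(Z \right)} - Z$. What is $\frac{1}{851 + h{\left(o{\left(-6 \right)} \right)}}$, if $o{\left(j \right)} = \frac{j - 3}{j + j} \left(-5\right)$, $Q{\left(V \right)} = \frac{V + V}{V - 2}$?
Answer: $\frac{92}{78757} \approx 0.0011682$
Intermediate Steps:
$Q{\left(V \right)} = \frac{2 V}{-2 + V}$
$o{\left(j \right)} = - \frac{5 \left(-3 + j\right)}{2 j}$ ($o{\left(j \right)} = \frac{-3 + j}{2 j} \left(-5\right) = - \frac{5 \left(-3 + j\right)}{2 j}$)
$h{\left(Z \right)} = - Z + \frac{2 Z}{-2 + Z}$ ($h{\left(Z \right)} = \frac{2 Z}{-2 + Z} - Z = - Z + \frac{2 Z}{-2 + Z}$)
$\frac{1}{851 + h{\left(o{\left(-6 \right)} \right)}} = \frac{1}{851 + \frac{\frac{5 \left(3 - -6\right)}{2 \left(-6\right)} \left(4 - \frac{5 \left(3 - -6\right)}{2 \left(-6\right)}\right)}{-2 + \frac{5 \left(3 - -6\right)}{2 \left(-6\right)}}} = \frac{1}{851 + \frac{\frac{5}{2} \left(- \frac{1}{6}\right) \left(3 + 6\right) \left(4 - \frac{5}{2} \left(- \frac{1}{6}\right) \left(3 + 6\right)\right)}{-2 + \frac{5}{2} \left(- \frac{1}{6}\right) \left(3 + 6\right)}} = \frac{1}{851 + \frac{\frac{5}{2} \left(- \frac{1}{6}\right) 9 \left(4 - \frac{5}{2} \left(- \frac{1}{6}\right) 9\right)}{-2 + \frac{5}{2} \left(- \frac{1}{6}\right) 9}} = \frac{1}{851 - \frac{15 \left(4 - - \frac{15}{4}\right)}{4 \left(-2 - \frac{15}{4}\right)}} = \frac{1}{851 - \frac{15 \left(4 + \frac{15}{4}\right)}{4 \left(- \frac{23}{4}\right)}} = \frac{1}{851 - \left(- \frac{15}{23}\right) \frac{31}{4}} = \frac{1}{851 + \frac{465}{92}} = \frac{1}{\frac{78757}{92}} = \frac{92}{78757}$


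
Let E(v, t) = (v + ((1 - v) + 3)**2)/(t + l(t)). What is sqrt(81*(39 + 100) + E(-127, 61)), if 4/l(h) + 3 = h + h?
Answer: sqrt(7514170949)/807 ≈ 107.42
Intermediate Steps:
l(h) = 4/(-3 + 2*h) (l(h) = 4/(-3 + (h + h)) = 4/(-3 + 2*h))
E(v, t) = (v + (4 - v)**2)/(t + 4/(-3 + 2*t)) (E(v, t) = (v + ((1 - v) + 3)**2)/(t + 4/(-3 + 2*t)) = (v + (4 - v)**2)/(t + 4/(-3 + 2*t)))
sqrt(81*(39 + 100) + E(-127, 61)) = sqrt(81*(39 + 100) + (-3 + 2*61)*(-127 + (-4 - 127)**2)/(4 + 61*(-3 + 2*61))) = sqrt(81*139 + (-3 + 122)*(-127 + (-131)**2)/(4 + 61*(-3 + 122))) = sqrt(11259 + 119*(-127 + 17161)/(4 + 61*119)) = sqrt(11259 + 119*17034/(4 + 7259)) = sqrt(11259 + 119*17034/7263) = sqrt(11259 + (1/7263)*119*17034) = sqrt(11259 + 675682/2421) = sqrt(27933721/2421) = sqrt(7514170949)/807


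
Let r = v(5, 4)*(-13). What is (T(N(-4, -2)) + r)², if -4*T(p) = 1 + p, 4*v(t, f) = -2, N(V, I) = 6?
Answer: 361/16 ≈ 22.563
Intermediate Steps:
v(t, f) = -½ (v(t, f) = (¼)*(-2) = -½)
r = 13/2 (r = -½*(-13) = 13/2 ≈ 6.5000)
T(p) = -¼ - p/4 (T(p) = -(1 + p)/4 = -¼ - p/4)
(T(N(-4, -2)) + r)² = ((-¼ - ¼*6) + 13/2)² = ((-¼ - 3/2) + 13/2)² = (-7/4 + 13/2)² = (19/4)² = 361/16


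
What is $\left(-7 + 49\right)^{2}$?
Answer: $1764$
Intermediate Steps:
$\left(-7 + 49\right)^{2} = 42^{2} = 1764$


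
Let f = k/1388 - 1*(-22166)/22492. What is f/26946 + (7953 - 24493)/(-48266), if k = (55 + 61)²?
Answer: 870621493524925/2537658470026116 ≈ 0.34308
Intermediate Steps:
k = 13456 (k = 116² = 13456)
f = 41677345/3902362 (f = 13456/1388 - 1*(-22166)/22492 = 13456*(1/1388) + 22166*(1/22492) = 3364/347 + 11083/11246 = 41677345/3902362 ≈ 10.680)
f/26946 + (7953 - 24493)/(-48266) = (41677345/3902362)/26946 + (7953 - 24493)/(-48266) = (41677345/3902362)*(1/26946) - 16540*(-1/48266) = 41677345/105153046452 + 8270/24133 = 870621493524925/2537658470026116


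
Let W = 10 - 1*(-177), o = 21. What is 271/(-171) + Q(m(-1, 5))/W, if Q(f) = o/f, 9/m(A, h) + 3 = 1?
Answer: -51475/31977 ≈ -1.6098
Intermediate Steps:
m(A, h) = -9/2 (m(A, h) = 9/(-3 + 1) = 9/(-2) = 9*(-½) = -9/2)
W = 187 (W = 10 + 177 = 187)
Q(f) = 21/f
271/(-171) + Q(m(-1, 5))/W = 271/(-171) + (21/(-9/2))/187 = 271*(-1/171) + (21*(-2/9))*(1/187) = -271/171 - 14/3*1/187 = -271/171 - 14/561 = -51475/31977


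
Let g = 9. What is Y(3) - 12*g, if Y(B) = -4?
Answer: -112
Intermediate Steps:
Y(3) - 12*g = -4 - 12*9 = -4 - 108 = -112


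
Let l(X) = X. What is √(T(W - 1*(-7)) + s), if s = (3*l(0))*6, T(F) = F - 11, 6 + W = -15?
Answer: 5*I ≈ 5.0*I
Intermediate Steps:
W = -21 (W = -6 - 15 = -21)
T(F) = -11 + F
s = 0 (s = (3*0)*6 = 0*6 = 0)
√(T(W - 1*(-7)) + s) = √((-11 + (-21 - 1*(-7))) + 0) = √((-11 + (-21 + 7)) + 0) = √((-11 - 14) + 0) = √(-25 + 0) = √(-25) = 5*I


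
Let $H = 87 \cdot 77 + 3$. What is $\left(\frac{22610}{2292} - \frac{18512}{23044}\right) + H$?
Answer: $\frac{44307138829}{6602106} \approx 6711.1$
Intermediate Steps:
$H = 6702$ ($H = 6699 + 3 = 6702$)
$\left(\frac{22610}{2292} - \frac{18512}{23044}\right) + H = \left(\frac{22610}{2292} - \frac{18512}{23044}\right) + 6702 = \left(22610 \cdot \frac{1}{2292} - \frac{4628}{5761}\right) + 6702 = \left(\frac{11305}{1146} - \frac{4628}{5761}\right) + 6702 = \frac{59824417}{6602106} + 6702 = \frac{44307138829}{6602106}$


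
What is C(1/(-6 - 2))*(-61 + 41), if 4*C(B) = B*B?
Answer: -5/64 ≈ -0.078125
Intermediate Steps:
C(B) = B²/4 (C(B) = (B*B)/4 = B²/4)
C(1/(-6 - 2))*(-61 + 41) = ((1/(-6 - 2))²/4)*(-61 + 41) = ((1/(-8))²/4)*(-20) = ((-⅛)²/4)*(-20) = ((¼)*(1/64))*(-20) = (1/256)*(-20) = -5/64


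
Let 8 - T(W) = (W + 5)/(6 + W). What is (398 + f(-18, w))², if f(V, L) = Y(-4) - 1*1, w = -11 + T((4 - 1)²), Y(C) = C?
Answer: 154449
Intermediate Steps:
T(W) = 8 - (5 + W)/(6 + W) (T(W) = 8 - (W + 5)/(6 + W) = 8 - (5 + W)/(6 + W))
w = -59/15 (w = -11 + (43 + 7*(4 - 1)²)/(6 + (4 - 1)²) = -11 + (43 + 7*3²)/(6 + 3²) = -11 + (43 + 7*9)/(6 + 9) = -11 + (43 + 63)/15 = -11 + (1/15)*106 = -11 + 106/15 = -59/15 ≈ -3.9333)
f(V, L) = -5 (f(V, L) = -4 - 1*1 = -4 - 1 = -5)
(398 + f(-18, w))² = (398 - 5)² = 393² = 154449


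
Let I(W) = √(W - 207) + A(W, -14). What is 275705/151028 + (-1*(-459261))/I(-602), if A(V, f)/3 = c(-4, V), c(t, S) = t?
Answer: (-69357961848*I + 275705*√809)/(151028*(√809 + 12*I)) ≈ -5781.1 - 13707.0*I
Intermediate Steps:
A(V, f) = -12 (A(V, f) = 3*(-4) = -12)
I(W) = -12 + √(-207 + W) (I(W) = √(W - 207) - 12 = √(-207 + W) - 12 = -12 + √(-207 + W))
275705/151028 + (-1*(-459261))/I(-602) = 275705/151028 + (-1*(-459261))/(-12 + √(-207 - 602)) = 275705*(1/151028) + 459261/(-12 + √(-809)) = 275705/151028 + 459261/(-12 + I*√809)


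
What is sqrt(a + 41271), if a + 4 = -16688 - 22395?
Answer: 2*sqrt(546) ≈ 46.733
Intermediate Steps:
a = -39087 (a = -4 + (-16688 - 22395) = -4 - 39083 = -39087)
sqrt(a + 41271) = sqrt(-39087 + 41271) = sqrt(2184) = 2*sqrt(546)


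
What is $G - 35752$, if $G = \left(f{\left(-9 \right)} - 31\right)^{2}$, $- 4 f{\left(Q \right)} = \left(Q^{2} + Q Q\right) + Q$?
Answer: $- \frac{495303}{16} \approx -30956.0$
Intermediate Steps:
$f{\left(Q \right)} = - \frac{Q^{2}}{2} - \frac{Q}{4}$ ($f{\left(Q \right)} = - \frac{\left(Q^{2} + Q Q\right) + Q}{4} = - \frac{\left(Q^{2} + Q^{2}\right) + Q}{4} = - \frac{2 Q^{2} + Q}{4} = - \frac{Q + 2 Q^{2}}{4} = - \frac{Q^{2}}{2} - \frac{Q}{4}$)
$G = \frac{76729}{16}$ ($G = \left(\left(- \frac{1}{4}\right) \left(-9\right) \left(1 + 2 \left(-9\right)\right) - 31\right)^{2} = \left(\left(- \frac{1}{4}\right) \left(-9\right) \left(1 - 18\right) - 31\right)^{2} = \left(\left(- \frac{1}{4}\right) \left(-9\right) \left(-17\right) - 31\right)^{2} = \left(- \frac{153}{4} - 31\right)^{2} = \left(- \frac{277}{4}\right)^{2} = \frac{76729}{16} \approx 4795.6$)
$G - 35752 = \frac{76729}{16} - 35752 = - \frac{495303}{16}$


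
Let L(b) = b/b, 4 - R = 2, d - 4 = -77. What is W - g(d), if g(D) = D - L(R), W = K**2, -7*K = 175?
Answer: 699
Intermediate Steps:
d = -73 (d = 4 - 77 = -73)
K = -25 (K = -1/7*175 = -25)
R = 2 (R = 4 - 1*2 = 4 - 2 = 2)
W = 625 (W = (-25)**2 = 625)
L(b) = 1
g(D) = -1 + D (g(D) = D - 1*1 = D - 1 = -1 + D)
W - g(d) = 625 - (-1 - 73) = 625 - 1*(-74) = 625 + 74 = 699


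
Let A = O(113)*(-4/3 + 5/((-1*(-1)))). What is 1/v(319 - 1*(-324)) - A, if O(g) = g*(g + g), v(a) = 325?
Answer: -91298347/975 ≈ -93639.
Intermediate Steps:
O(g) = 2*g² (O(g) = g*(2*g) = 2*g²)
A = 280918/3 (A = (2*113²)*(-4/3 + 5/((-1*(-1)))) = (2*12769)*(-4*⅓ + 5/1) = 25538*(-4/3 + 5*1) = 25538*(-4/3 + 5) = 25538*(11/3) = 280918/3 ≈ 93639.)
1/v(319 - 1*(-324)) - A = 1/325 - 1*280918/3 = 1/325 - 280918/3 = -91298347/975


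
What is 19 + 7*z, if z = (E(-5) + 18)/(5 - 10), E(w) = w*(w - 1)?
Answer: -241/5 ≈ -48.200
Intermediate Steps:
E(w) = w*(-1 + w)
z = -48/5 (z = (-5*(-1 - 5) + 18)/(5 - 10) = (-5*(-6) + 18)/(-5) = (30 + 18)*(-1/5) = 48*(-1/5) = -48/5 ≈ -9.6000)
19 + 7*z = 19 + 7*(-48/5) = 19 - 336/5 = -241/5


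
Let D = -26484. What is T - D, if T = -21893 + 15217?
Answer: 19808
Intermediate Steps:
T = -6676
T - D = -6676 - 1*(-26484) = -6676 + 26484 = 19808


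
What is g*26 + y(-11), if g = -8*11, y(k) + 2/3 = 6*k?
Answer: -7064/3 ≈ -2354.7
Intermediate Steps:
y(k) = -2/3 + 6*k
g = -88
g*26 + y(-11) = -88*26 + (-2/3 + 6*(-11)) = -2288 + (-2/3 - 66) = -2288 - 200/3 = -7064/3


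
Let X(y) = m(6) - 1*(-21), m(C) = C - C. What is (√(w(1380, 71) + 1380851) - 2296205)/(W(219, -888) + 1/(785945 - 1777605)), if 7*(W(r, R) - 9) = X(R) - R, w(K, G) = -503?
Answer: -15939382552100/963893513 + 41649720*√38343/963893513 ≈ -16528.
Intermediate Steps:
m(C) = 0
X(y) = 21 (X(y) = 0 - 1*(-21) = 0 + 21 = 21)
W(r, R) = 12 - R/7 (W(r, R) = 9 + (21 - R)/7 = 9 + (3 - R/7) = 12 - R/7)
(√(w(1380, 71) + 1380851) - 2296205)/(W(219, -888) + 1/(785945 - 1777605)) = (√(-503 + 1380851) - 2296205)/((12 - ⅐*(-888)) + 1/(785945 - 1777605)) = (√1380348 - 2296205)/((12 + 888/7) + 1/(-991660)) = (6*√38343 - 2296205)/(972/7 - 1/991660) = (-2296205 + 6*√38343)/(963893513/6941620) = (-2296205 + 6*√38343)*(6941620/963893513) = -15939382552100/963893513 + 41649720*√38343/963893513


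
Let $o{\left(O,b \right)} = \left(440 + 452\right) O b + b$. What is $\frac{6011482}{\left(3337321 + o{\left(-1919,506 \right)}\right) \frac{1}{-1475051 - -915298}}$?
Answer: $\frac{3364945083946}{862806661} \approx 3900.0$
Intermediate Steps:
$o{\left(O,b \right)} = b + 892 O b$ ($o{\left(O,b \right)} = 892 O b + b = b + 892 O b$)
$\frac{6011482}{\left(3337321 + o{\left(-1919,506 \right)}\right) \frac{1}{-1475051 - -915298}} = \frac{6011482}{\left(3337321 + 506 \left(1 + 892 \left(-1919\right)\right)\right) \frac{1}{-1475051 - -915298}} = \frac{6011482}{\left(3337321 + 506 \left(1 - 1711748\right)\right) \frac{1}{-1475051 + 915298}} = \frac{6011482}{\left(3337321 + 506 \left(-1711747\right)\right) \frac{1}{-559753}} = \frac{6011482}{\left(3337321 - 866143982\right) \left(- \frac{1}{559753}\right)} = \frac{6011482}{\left(-862806661\right) \left(- \frac{1}{559753}\right)} = \frac{6011482}{\frac{862806661}{559753}} = 6011482 \cdot \frac{559753}{862806661} = \frac{3364945083946}{862806661}$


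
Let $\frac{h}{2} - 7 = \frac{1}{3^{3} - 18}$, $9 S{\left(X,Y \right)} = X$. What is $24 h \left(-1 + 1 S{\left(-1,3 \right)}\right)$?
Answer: $- \frac{10240}{27} \approx -379.26$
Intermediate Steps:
$S{\left(X,Y \right)} = \frac{X}{9}$
$h = \frac{128}{9}$ ($h = 14 + \frac{2}{3^{3} - 18} = 14 + \frac{2}{27 - 18} = 14 + \frac{2}{9} = \frac{128}{9} \approx 14.222$)
$24 h \left(-1 + 1 S{\left(-1,3 \right)}\right) = 24 \cdot \frac{128}{9} \left(-1 + 1 \cdot \frac{1}{9} \left(-1\right)\right) = \frac{1024 \left(-1 + 1 \left(- \frac{1}{9}\right)\right)}{3} = \frac{1024 \left(-1 - \frac{1}{9}\right)}{3} = \frac{1024}{3} \left(- \frac{10}{9}\right) = - \frac{10240}{27}$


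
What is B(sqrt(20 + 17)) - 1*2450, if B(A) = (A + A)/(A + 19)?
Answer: -396937/162 + 19*sqrt(37)/162 ≈ -2449.5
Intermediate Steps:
B(A) = 2*A/(19 + A) (B(A) = (2*A)/(19 + A) = 2*A/(19 + A))
B(sqrt(20 + 17)) - 1*2450 = 2*sqrt(20 + 17)/(19 + sqrt(20 + 17)) - 1*2450 = 2*sqrt(37)/(19 + sqrt(37)) - 2450 = -2450 + 2*sqrt(37)/(19 + sqrt(37))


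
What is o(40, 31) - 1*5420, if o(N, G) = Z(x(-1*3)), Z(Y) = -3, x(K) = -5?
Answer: -5423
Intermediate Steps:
o(N, G) = -3
o(40, 31) - 1*5420 = -3 - 1*5420 = -3 - 5420 = -5423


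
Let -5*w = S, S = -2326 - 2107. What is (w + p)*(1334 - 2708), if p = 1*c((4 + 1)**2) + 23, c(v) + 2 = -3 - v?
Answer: -6042852/5 ≈ -1.2086e+6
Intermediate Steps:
S = -4433
c(v) = -5 - v (c(v) = -2 + (-3 - v) = -5 - v)
w = 4433/5 (w = -1/5*(-4433) = 4433/5 ≈ 886.60)
p = -7 (p = 1*(-5 - (4 + 1)**2) + 23 = 1*(-5 - 1*5**2) + 23 = 1*(-5 - 1*25) + 23 = 1*(-5 - 25) + 23 = 1*(-30) + 23 = -30 + 23 = -7)
(w + p)*(1334 - 2708) = (4433/5 - 7)*(1334 - 2708) = (4398/5)*(-1374) = -6042852/5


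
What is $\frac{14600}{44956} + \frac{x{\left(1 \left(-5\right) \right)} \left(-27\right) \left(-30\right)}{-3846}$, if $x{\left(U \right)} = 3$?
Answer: $- \frac{2212145}{7204199} \approx -0.30706$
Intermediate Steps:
$\frac{14600}{44956} + \frac{x{\left(1 \left(-5\right) \right)} \left(-27\right) \left(-30\right)}{-3846} = \frac{14600}{44956} + \frac{3 \left(-27\right) \left(-30\right)}{-3846} = 14600 \cdot \frac{1}{44956} + \left(-81\right) \left(-30\right) \left(- \frac{1}{3846}\right) = \frac{3650}{11239} + 2430 \left(- \frac{1}{3846}\right) = \frac{3650}{11239} - \frac{405}{641} = - \frac{2212145}{7204199}$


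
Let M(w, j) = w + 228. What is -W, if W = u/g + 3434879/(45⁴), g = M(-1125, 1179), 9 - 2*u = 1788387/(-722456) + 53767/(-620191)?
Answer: -913261383653808542257/1098722709251597430000 ≈ -0.83120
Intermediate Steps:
u = 5180532195533/896121418192 (u = 9/2 - (1788387/(-722456) + 53767/(-620191))/2 = 9/2 - (1788387*(-1/722456) + 53767*(-1/620191))/2 = 9/2 - (-1788387/722456 - 53767/620191)/2 = 9/2 - ½*(-1147985813669/448060709096) = 9/2 + 1147985813669/896121418192 = 5180532195533/896121418192 ≈ 5.7811)
M(w, j) = 228 + w
g = -897 (g = 228 - 1125 = -897)
W = 913261383653808542257/1098722709251597430000 (W = (5180532195533/896121418192)/(-897) + 3434879/(45⁴) = (5180532195533/896121418192)*(-1/897) + 3434879/4100625 = -5180532195533/803820912118224 + 3434879*(1/4100625) = -5180532195533/803820912118224 + 3434879/4100625 = 913261383653808542257/1098722709251597430000 ≈ 0.83120)
-W = -1*913261383653808542257/1098722709251597430000 = -913261383653808542257/1098722709251597430000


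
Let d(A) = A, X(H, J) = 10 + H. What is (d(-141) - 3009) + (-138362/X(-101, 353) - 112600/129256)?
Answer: -342452863/210041 ≈ -1630.4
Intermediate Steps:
(d(-141) - 3009) + (-138362/X(-101, 353) - 112600/129256) = (-141 - 3009) + (-138362/(10 - 101) - 112600/129256) = -3150 + (-138362/(-91) - 112600*1/129256) = -3150 + (-138362*(-1/91) - 14075/16157) = -3150 + (19766/13 - 14075/16157) = -3150 + 319176287/210041 = -342452863/210041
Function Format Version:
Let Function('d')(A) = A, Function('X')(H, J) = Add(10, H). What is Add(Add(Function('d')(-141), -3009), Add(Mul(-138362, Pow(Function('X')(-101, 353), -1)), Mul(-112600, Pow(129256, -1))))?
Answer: Rational(-342452863, 210041) ≈ -1630.4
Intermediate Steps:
Add(Add(Function('d')(-141), -3009), Add(Mul(-138362, Pow(Function('X')(-101, 353), -1)), Mul(-112600, Pow(129256, -1)))) = Add(Add(-141, -3009), Add(Mul(-138362, Pow(Add(10, -101), -1)), Mul(-112600, Pow(129256, -1)))) = Add(-3150, Add(Mul(-138362, Pow(-91, -1)), Mul(-112600, Rational(1, 129256)))) = Add(-3150, Add(Mul(-138362, Rational(-1, 91)), Rational(-14075, 16157))) = Add(-3150, Add(Rational(19766, 13), Rational(-14075, 16157))) = Add(-3150, Rational(319176287, 210041)) = Rational(-342452863, 210041)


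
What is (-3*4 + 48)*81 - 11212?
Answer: -8296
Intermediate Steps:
(-3*4 + 48)*81 - 11212 = (-12 + 48)*81 - 11212 = 36*81 - 11212 = 2916 - 11212 = -8296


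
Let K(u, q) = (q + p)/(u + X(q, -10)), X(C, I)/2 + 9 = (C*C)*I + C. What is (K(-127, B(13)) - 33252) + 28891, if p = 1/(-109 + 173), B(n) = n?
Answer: -976585729/223936 ≈ -4361.0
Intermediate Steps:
X(C, I) = -18 + 2*C + 2*I*C**2 (X(C, I) = -18 + 2*((C*C)*I + C) = -18 + 2*(C**2*I + C) = -18 + 2*(I*C**2 + C) = -18 + 2*(C + I*C**2) = -18 + (2*C + 2*I*C**2) = -18 + 2*C + 2*I*C**2)
p = 1/64 ≈ 0.015625
K(u, q) = (1/64 + q)/(-18 + u - 20*q**2 + 2*q) (K(u, q) = (q + 1/64)/(u + (-18 + 2*q + 2*(-10)*q**2)) = (1/64 + q)/(u + (-18 + 2*q - 20*q**2)) = (1/64 + q)/(u + (-18 - 20*q**2 + 2*q)) = (1/64 + q)/(-18 + u - 20*q**2 + 2*q))
(K(-127, B(13)) - 33252) + 28891 = ((-1/64 - 1*13)/(18 - 1*(-127) - 2*13 + 20*13**2) - 33252) + 28891 = ((-1/64 - 13)/(18 + 127 - 26 + 20*169) - 33252) + 28891 = (-833/64/(18 + 127 - 26 + 3380) - 33252) + 28891 = (-833/64/3499 - 33252) + 28891 = ((1/3499)*(-833/64) - 33252) + 28891 = (-833/223936 - 33252) + 28891 = -7446320705/223936 + 28891 = -976585729/223936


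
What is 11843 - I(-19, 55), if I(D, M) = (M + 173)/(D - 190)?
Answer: 130285/11 ≈ 11844.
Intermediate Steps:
I(D, M) = (173 + M)/(-190 + D)
11843 - I(-19, 55) = 11843 - (173 + 55)/(-190 - 19) = 11843 - 228/(-209) = 11843 - (-1)*228/209 = 11843 - 1*(-12/11) = 11843 + 12/11 = 130285/11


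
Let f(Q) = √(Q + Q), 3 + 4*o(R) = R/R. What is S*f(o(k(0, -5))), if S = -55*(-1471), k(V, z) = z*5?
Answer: 80905*I ≈ 80905.0*I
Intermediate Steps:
k(V, z) = 5*z
o(R) = -½ (o(R) = -¾ + (R/R)/4 = -¾ + (¼)*1 = -¾ + ¼ = -½)
f(Q) = √2*√Q (f(Q) = √(2*Q) = √2*√Q)
S = 80905
S*f(o(k(0, -5))) = 80905*(√2*√(-½)) = 80905*(√2*(I*√2/2)) = 80905*I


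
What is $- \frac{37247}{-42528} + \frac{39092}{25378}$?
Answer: $\frac{1303879471}{539637792} \approx 2.4162$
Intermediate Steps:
$- \frac{37247}{-42528} + \frac{39092}{25378} = \left(-37247\right) \left(- \frac{1}{42528}\right) + 39092 \cdot \frac{1}{25378} = \frac{37247}{42528} + \frac{19546}{12689} = \frac{1303879471}{539637792}$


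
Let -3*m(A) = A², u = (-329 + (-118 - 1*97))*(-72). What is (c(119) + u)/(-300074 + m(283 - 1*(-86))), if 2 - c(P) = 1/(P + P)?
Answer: -9322459/82219718 ≈ -0.11338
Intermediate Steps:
u = 39168 (u = (-329 + (-118 - 97))*(-72) = (-329 - 215)*(-72) = -544*(-72) = 39168)
c(P) = 2 - 1/(2*P) (c(P) = 2 - 1/(P + P) = 2 - 1/(2*P))
m(A) = -A²/3
(c(119) + u)/(-300074 + m(283 - 1*(-86))) = ((2 - ½/119) + 39168)/(-300074 - (283 - 1*(-86))²/3) = ((2 - ½*1/119) + 39168)/(-300074 - (283 + 86)²/3) = ((2 - 1/238) + 39168)/(-300074 - ⅓*369²) = (475/238 + 39168)/(-300074 - ⅓*136161) = 9322459/(238*(-300074 - 45387)) = (9322459/238)/(-345461) = (9322459/238)*(-1/345461) = -9322459/82219718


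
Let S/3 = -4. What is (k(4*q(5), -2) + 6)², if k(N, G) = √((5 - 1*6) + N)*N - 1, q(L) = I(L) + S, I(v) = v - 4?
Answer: (5 - 132*I*√5)² ≈ -87095.0 - 2951.6*I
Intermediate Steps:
I(v) = -4 + v
S = -12 (S = 3*(-4) = -12)
q(L) = -16 + L (q(L) = (-4 + L) - 12 = -16 + L)
k(N, G) = -1 + N*√(-1 + N) (k(N, G) = √((5 - 6) + N)*N - 1 = √(-1 + N)*N - 1 = N*√(-1 + N) - 1 = -1 + N*√(-1 + N))
(k(4*q(5), -2) + 6)² = ((-1 + (4*(-16 + 5))*√(-1 + 4*(-16 + 5))) + 6)² = ((-1 + (4*(-11))*√(-1 + 4*(-11))) + 6)² = ((-1 - 44*√(-1 - 44)) + 6)² = ((-1 - 132*I*√5) + 6)² = (5 - 132*I*√5)²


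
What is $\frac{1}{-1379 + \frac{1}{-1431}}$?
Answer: $- \frac{1431}{1973350} \approx -0.00072516$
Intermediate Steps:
$\frac{1}{-1379 + \frac{1}{-1431}} = \frac{1}{-1379 - \frac{1}{1431}} = \frac{1}{- \frac{1973350}{1431}} = - \frac{1431}{1973350}$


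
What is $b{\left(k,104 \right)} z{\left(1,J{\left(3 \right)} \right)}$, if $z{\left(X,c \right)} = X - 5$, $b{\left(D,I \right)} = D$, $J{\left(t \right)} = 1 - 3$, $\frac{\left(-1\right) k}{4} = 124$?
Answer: $1984$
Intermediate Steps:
$k = -496$ ($k = \left(-4\right) 124 = -496$)
$J{\left(t \right)} = -2$
$z{\left(X,c \right)} = -5 + X$ ($z{\left(X,c \right)} = X - 5 = -5 + X$)
$b{\left(k,104 \right)} z{\left(1,J{\left(3 \right)} \right)} = - 496 \left(-5 + 1\right) = \left(-496\right) \left(-4\right) = 1984$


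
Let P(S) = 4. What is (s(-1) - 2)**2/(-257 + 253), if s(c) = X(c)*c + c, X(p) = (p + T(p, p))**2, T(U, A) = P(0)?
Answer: -36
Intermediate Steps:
T(U, A) = 4
X(p) = (4 + p)**2 (X(p) = (p + 4)**2 = (4 + p)**2)
s(c) = c + c*(4 + c)**2 (s(c) = (4 + c)**2*c + c = c*(4 + c)**2 + c = c + c*(4 + c)**2)
(s(-1) - 2)**2/(-257 + 253) = (-(1 + (4 - 1)**2) - 2)**2/(-257 + 253) = (-(1 + 3**2) - 2)**2/(-4) = (-(1 + 9) - 2)**2*(-1/4) = (-1*10 - 2)**2*(-1/4) = (-10 - 2)**2*(-1/4) = (-12)**2*(-1/4) = 144*(-1/4) = -36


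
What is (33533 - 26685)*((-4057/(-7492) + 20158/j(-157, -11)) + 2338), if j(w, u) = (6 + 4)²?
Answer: 814509267408/46825 ≈ 1.7395e+7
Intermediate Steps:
j(w, u) = 100 (j(w, u) = 10² = 100)
(33533 - 26685)*((-4057/(-7492) + 20158/j(-157, -11)) + 2338) = (33533 - 26685)*((-4057/(-7492) + 20158/100) + 2338) = 6848*((-4057*(-1/7492) + 20158*(1/100)) + 2338) = 6848*((4057/7492 + 10079/50) + 2338) = 6848*(37857359/187300 + 2338) = 6848*(475764759/187300) = 814509267408/46825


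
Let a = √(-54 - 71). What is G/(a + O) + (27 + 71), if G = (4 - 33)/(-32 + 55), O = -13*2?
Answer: 1806208/18423 + 145*I*√5/18423 ≈ 98.041 + 0.017599*I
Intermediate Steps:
a = 5*I*√5 (a = √(-125) = 5*I*√5 ≈ 11.18*I)
O = -26
G = -29/23 ≈ -1.2609
G/(a + O) + (27 + 71) = -29/23/(5*I*√5 - 26) + (27 + 71) = -29/23/(-26 + 5*I*√5) + 98 = -29/(23*(-26 + 5*I*√5)) + 98 = 98 - 29/(23*(-26 + 5*I*√5))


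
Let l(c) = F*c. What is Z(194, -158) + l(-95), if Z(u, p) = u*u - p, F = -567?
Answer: 91659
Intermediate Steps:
Z(u, p) = u**2 - p
l(c) = -567*c
Z(194, -158) + l(-95) = (194**2 - 1*(-158)) - 567*(-95) = (37636 + 158) + 53865 = 37794 + 53865 = 91659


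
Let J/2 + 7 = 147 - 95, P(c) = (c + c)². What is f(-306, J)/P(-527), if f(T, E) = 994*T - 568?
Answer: -76183/277729 ≈ -0.27431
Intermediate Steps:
P(c) = 4*c² (P(c) = (2*c)² = 4*c²)
J = 90 (J = -14 + 2*(147 - 95) = -14 + 2*52 = -14 + 104 = 90)
f(T, E) = -568 + 994*T
f(-306, J)/P(-527) = (-568 + 994*(-306))/((4*(-527)²)) = (-568 - 304164)/((4*277729)) = -304732/1110916 = -304732*1/1110916 = -76183/277729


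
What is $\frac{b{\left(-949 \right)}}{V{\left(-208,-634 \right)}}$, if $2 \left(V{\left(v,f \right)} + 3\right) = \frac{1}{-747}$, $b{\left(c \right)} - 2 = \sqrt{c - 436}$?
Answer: $- \frac{2988}{4483} - \frac{1494 i \sqrt{1385}}{4483} \approx -0.66652 - 12.402 i$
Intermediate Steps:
$b{\left(c \right)} = 2 + \sqrt{-436 + c}$ ($b{\left(c \right)} = 2 + \sqrt{c - 436} = 2 + \sqrt{-436 + c}$)
$V{\left(v,f \right)} = - \frac{4483}{1494}$ ($V{\left(v,f \right)} = -3 + \frac{1}{2 \left(-747\right)} = -3 + \frac{1}{2} \left(- \frac{1}{747}\right) = -3 - \frac{1}{1494} = - \frac{4483}{1494}$)
$\frac{b{\left(-949 \right)}}{V{\left(-208,-634 \right)}} = \frac{2 + \sqrt{-436 - 949}}{- \frac{4483}{1494}} = \left(2 + \sqrt{-1385}\right) \left(- \frac{1494}{4483}\right) = \left(2 + i \sqrt{1385}\right) \left(- \frac{1494}{4483}\right) = - \frac{2988}{4483} - \frac{1494 i \sqrt{1385}}{4483}$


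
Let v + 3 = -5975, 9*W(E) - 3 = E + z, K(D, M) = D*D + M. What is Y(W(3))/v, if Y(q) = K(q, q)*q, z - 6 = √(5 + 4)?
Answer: -100/80703 ≈ -0.0012391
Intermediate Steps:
z = 9 (z = 6 + √(5 + 4) = 6 + √9 = 6 + 3 = 9)
K(D, M) = M + D² (K(D, M) = D² + M = M + D²)
W(E) = 4/3 + E/9 (W(E) = ⅓ + (E + 9)/9 = ⅓ + (9 + E)/9 = ⅓ + (1 + E/9) = 4/3 + E/9)
v = -5978 (v = -3 - 5975 = -5978)
Y(q) = q*(q + q²) (Y(q) = (q + q²)*q = q*(q + q²))
Y(W(3))/v = ((4/3 + (⅑)*3)²*(1 + (4/3 + (⅑)*3)))/(-5978) = ((4/3 + ⅓)²*(1 + (4/3 + ⅓)))*(-1/5978) = ((5/3)²*(1 + 5/3))*(-1/5978) = ((25/9)*(8/3))*(-1/5978) = (200/27)*(-1/5978) = -100/80703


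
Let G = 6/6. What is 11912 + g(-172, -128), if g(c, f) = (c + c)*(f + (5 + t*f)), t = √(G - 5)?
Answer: 54224 + 88064*I ≈ 54224.0 + 88064.0*I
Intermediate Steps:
G = 1 (G = 6*(⅙) = 1)
t = 2*I (t = √(1 - 5) = √(-4) = 2*I ≈ 2.0*I)
g(c, f) = 2*c*(5 + f + 2*I*f) (g(c, f) = (c + c)*(f + (5 + (2*I)*f)) = (2*c)*(f + (5 + 2*I*f)) = (2*c)*(5 + f + 2*I*f) = 2*c*(5 + f + 2*I*f))
11912 + g(-172, -128) = 11912 + 2*(-172)*(5 - 128 + 2*I*(-128)) = 11912 + 2*(-172)*(5 - 128 - 256*I) = 11912 + 2*(-172)*(-123 - 256*I) = 11912 + (42312 + 88064*I) = 54224 + 88064*I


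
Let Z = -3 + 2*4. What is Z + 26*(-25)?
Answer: -645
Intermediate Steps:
Z = 5 (Z = -3 + 8 = 5)
Z + 26*(-25) = 5 + 26*(-25) = 5 - 650 = -645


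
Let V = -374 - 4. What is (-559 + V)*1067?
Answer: -999779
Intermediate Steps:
V = -378
(-559 + V)*1067 = (-559 - 378)*1067 = -937*1067 = -999779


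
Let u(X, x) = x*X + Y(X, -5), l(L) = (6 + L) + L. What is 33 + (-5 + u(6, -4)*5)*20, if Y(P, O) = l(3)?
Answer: -1267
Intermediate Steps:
l(L) = 6 + 2*L
Y(P, O) = 12 (Y(P, O) = 6 + 2*3 = 6 + 6 = 12)
u(X, x) = 12 + X*x (u(X, x) = x*X + 12 = X*x + 12 = 12 + X*x)
33 + (-5 + u(6, -4)*5)*20 = 33 + (-5 + (12 + 6*(-4))*5)*20 = 33 + (-5 + (12 - 24)*5)*20 = 33 + (-5 - 12*5)*20 = 33 + (-5 - 60)*20 = 33 - 65*20 = 33 - 1300 = -1267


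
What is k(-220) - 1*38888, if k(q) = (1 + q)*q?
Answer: 9292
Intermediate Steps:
k(q) = q*(1 + q)
k(-220) - 1*38888 = -220*(1 - 220) - 1*38888 = -220*(-219) - 38888 = 48180 - 38888 = 9292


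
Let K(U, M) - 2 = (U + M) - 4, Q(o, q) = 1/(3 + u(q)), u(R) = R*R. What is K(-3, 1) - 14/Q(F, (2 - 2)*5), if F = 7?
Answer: -46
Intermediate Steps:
u(R) = R²
Q(o, q) = 1/(3 + q²)
K(U, M) = -2 + M + U (K(U, M) = 2 + ((U + M) - 4) = 2 + ((M + U) - 4) = 2 + (-4 + M + U) = -2 + M + U)
K(-3, 1) - 14/Q(F, (2 - 2)*5) = (-2 + 1 - 3) - (42 + 14*(25*(2 - 2)²)) = -4 - 14/(1/(3 + (0*5)²)) = -4 - 14/(1/(3 + 0²)) = -4 - 14/(1/(3 + 0)) = -4 - 14/(1/3) = -4 - 14/⅓ = -4 - 14*3 = -4 - 42 = -46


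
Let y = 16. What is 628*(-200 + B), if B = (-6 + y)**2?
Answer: -62800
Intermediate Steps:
B = 100 (B = (-6 + 16)**2 = 10**2 = 100)
628*(-200 + B) = 628*(-200 + 100) = 628*(-100) = -62800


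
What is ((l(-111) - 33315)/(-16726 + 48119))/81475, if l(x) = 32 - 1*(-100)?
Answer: -33183/2557744675 ≈ -1.2974e-5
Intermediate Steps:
l(x) = 132 (l(x) = 32 + 100 = 132)
((l(-111) - 33315)/(-16726 + 48119))/81475 = ((132 - 33315)/(-16726 + 48119))/81475 = -33183/31393*(1/81475) = -33183*1/31393*(1/81475) = -33183/31393*1/81475 = -33183/2557744675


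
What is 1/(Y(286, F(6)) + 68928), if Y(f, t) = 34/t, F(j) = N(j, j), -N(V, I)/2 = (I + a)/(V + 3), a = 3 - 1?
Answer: 8/551271 ≈ 1.4512e-5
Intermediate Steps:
a = 2
N(V, I) = -2*(2 + I)/(3 + V) (N(V, I) = -2*(I + 2)/(V + 3) = -2*(2 + I)/(3 + V))
F(j) = 2*(-2 - j)/(3 + j)
1/(Y(286, F(6)) + 68928) = 1/(34/((2*(-2 - 1*6)/(3 + 6))) + 68928) = 1/(34/((2*(-2 - 6)/9)) + 68928) = 1/(34/((2*(⅑)*(-8))) + 68928) = 1/(34/(-16/9) + 68928) = 1/(34*(-9/16) + 68928) = 1/(-153/8 + 68928) = 1/(551271/8) = 8/551271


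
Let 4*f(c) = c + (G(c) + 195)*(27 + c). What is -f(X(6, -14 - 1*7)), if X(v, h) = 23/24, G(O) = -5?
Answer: -127513/96 ≈ -1328.3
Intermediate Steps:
X(v, h) = 23/24 (X(v, h) = 23*(1/24) = 23/24)
f(c) = 2565/2 + 191*c/4 (f(c) = (c + (-5 + 195)*(27 + c))/4 = (c + 190*(27 + c))/4 = (c + (5130 + 190*c))/4 = (5130 + 191*c)/4 = 2565/2 + 191*c/4)
-f(X(6, -14 - 1*7)) = -(2565/2 + (191/4)*(23/24)) = -(2565/2 + 4393/96) = -1*127513/96 = -127513/96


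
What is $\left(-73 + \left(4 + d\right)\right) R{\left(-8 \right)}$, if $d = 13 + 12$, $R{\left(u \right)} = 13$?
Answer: $-572$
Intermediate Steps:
$d = 25$
$\left(-73 + \left(4 + d\right)\right) R{\left(-8 \right)} = \left(-73 + \left(4 + 25\right)\right) 13 = \left(-73 + 29\right) 13 = \left(-44\right) 13 = -572$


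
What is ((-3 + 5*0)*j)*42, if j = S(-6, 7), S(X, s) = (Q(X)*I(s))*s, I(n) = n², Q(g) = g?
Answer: 259308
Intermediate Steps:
S(X, s) = X*s³ (S(X, s) = (X*s²)*s = X*s³)
j = -2058 (j = -6*7³ = -6*343 = -2058)
((-3 + 5*0)*j)*42 = ((-3 + 5*0)*(-2058))*42 = ((-3 + 0)*(-2058))*42 = -3*(-2058)*42 = 6174*42 = 259308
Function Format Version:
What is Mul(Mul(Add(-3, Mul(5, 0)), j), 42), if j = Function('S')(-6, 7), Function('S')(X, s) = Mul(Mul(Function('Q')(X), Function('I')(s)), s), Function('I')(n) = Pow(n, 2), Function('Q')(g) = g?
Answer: 259308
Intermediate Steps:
Function('S')(X, s) = Mul(X, Pow(s, 3)) (Function('S')(X, s) = Mul(Mul(X, Pow(s, 2)), s) = Mul(X, Pow(s, 3)))
j = -2058 (j = Mul(-6, Pow(7, 3)) = Mul(-6, 343) = -2058)
Mul(Mul(Add(-3, Mul(5, 0)), j), 42) = Mul(Mul(Add(-3, Mul(5, 0)), -2058), 42) = Mul(Mul(Add(-3, 0), -2058), 42) = Mul(Mul(-3, -2058), 42) = Mul(6174, 42) = 259308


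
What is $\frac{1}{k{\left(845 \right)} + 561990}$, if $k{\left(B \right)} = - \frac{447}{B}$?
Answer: $\frac{845}{474881103} \approx 1.7794 \cdot 10^{-6}$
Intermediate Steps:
$\frac{1}{k{\left(845 \right)} + 561990} = \frac{1}{- \frac{447}{845} + 561990} = \frac{1}{\frac{474881103}{845}} = \frac{845}{474881103}$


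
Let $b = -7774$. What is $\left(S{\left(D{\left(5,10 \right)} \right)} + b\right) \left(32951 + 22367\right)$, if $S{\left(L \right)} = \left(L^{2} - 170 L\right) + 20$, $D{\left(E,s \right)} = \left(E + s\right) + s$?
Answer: $-629463522$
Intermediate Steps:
$D{\left(E,s \right)} = E + 2 s$
$S{\left(L \right)} = 20 + L^{2} - 170 L$
$\left(S{\left(D{\left(5,10 \right)} \right)} + b\right) \left(32951 + 22367\right) = \left(\left(20 + \left(5 + 2 \cdot 10\right)^{2} - 170 \left(5 + 2 \cdot 10\right)\right) - 7774\right) \left(32951 + 22367\right) = \left(\left(20 + \left(5 + 20\right)^{2} - 170 \left(5 + 20\right)\right) - 7774\right) 55318 = \left(\left(20 + 25^{2} - 4250\right) - 7774\right) 55318 = \left(\left(20 + 625 - 4250\right) - 7774\right) 55318 = \left(-3605 - 7774\right) 55318 = \left(-11379\right) 55318 = -629463522$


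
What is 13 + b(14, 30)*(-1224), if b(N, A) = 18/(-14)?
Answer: 11107/7 ≈ 1586.7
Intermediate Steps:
b(N, A) = -9/7 (b(N, A) = 18*(-1/14) = -9/7)
13 + b(14, 30)*(-1224) = 13 - 9/7*(-1224) = 13 + 11016/7 = 11107/7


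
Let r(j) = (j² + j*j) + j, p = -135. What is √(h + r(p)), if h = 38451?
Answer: √74766 ≈ 273.43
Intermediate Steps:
r(j) = j + 2*j² (r(j) = (j² + j²) + j = 2*j² + j = j + 2*j²)
√(h + r(p)) = √(38451 - 135*(1 + 2*(-135))) = √(38451 - 135*(1 - 270)) = √(38451 - 135*(-269)) = √(38451 + 36315) = √74766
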